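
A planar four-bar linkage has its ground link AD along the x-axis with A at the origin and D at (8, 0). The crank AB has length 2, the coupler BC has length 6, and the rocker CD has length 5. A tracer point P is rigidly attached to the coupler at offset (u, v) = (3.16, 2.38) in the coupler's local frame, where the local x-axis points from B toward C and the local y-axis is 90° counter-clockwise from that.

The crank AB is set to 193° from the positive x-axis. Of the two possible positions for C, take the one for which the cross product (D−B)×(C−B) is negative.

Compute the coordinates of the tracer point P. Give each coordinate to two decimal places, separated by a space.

A=(0,0), D=(8.00,0)
B = A + 2.00·(cos193°, sin193°) = (-1.9487, -0.4499)
|BD| = 9.9589
circle(B,6.00) ∩ circle(D,5.00): a=5.5317, h=2.3238
  candidates: C₊=(3.4724,2.1214) cross=23.142; C₋=(3.6823,-2.5214) cross=-23.142
  mode - wants cross < 0 → take C=(3.6823,-2.5214) (cross=-23.142)
ex = (C−B)/|BC| = (0.9385,-0.3453); ey = (0.3453,0.9385)
P = B + 3.16·ex + 2.38·ey = (1.8387,0.6927)

1.84 0.69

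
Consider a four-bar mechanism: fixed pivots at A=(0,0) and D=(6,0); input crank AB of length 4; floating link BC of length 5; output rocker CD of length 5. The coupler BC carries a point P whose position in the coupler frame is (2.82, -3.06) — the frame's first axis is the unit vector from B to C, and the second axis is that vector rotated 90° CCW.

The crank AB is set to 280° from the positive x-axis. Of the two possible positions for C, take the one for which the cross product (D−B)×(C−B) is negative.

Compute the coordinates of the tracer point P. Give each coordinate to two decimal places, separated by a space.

A=(0,0), D=(6.00,0)
B = A + 4.00·(cos280°, sin280°) = (0.6946, -3.9392)
|BD| = 6.6079
circle(B,5.00) ∩ circle(D,5.00): a=3.3040, h=3.7528
  candidates: C₊=(1.1101,1.0435) cross=24.799; C₋=(5.5845,-4.9827) cross=-24.799
  mode - wants cross < 0 → take C=(5.5845,-4.9827) (cross=-24.799)
ex = (C−B)/|BC| = (0.9780,-0.2087); ey = (0.2087,0.9780)
P = B + 2.82·ex + -3.06·ey = (2.8139,-7.5204)

2.81 -7.52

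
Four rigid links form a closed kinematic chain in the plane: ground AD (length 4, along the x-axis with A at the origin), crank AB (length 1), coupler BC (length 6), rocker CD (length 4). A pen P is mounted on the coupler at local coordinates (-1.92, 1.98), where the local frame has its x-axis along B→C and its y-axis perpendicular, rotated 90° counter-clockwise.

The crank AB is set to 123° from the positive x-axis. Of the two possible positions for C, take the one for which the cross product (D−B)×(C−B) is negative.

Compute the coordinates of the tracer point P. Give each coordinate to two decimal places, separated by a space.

-0.16 3.57

A=(0,0), D=(4.00,0)
B = A + 1.00·(cos123°, sin123°) = (-0.5446, 0.8387)
|BD| = 4.6214
circle(B,6.00) ∩ circle(D,4.00): a=4.4745, h=3.9973
  candidates: C₊=(4.5810,3.9576) cross=18.473; C₋=(3.1302,-3.9043) cross=-18.473
  mode - wants cross < 0 → take C=(3.1302,-3.9043) (cross=-18.473)
ex = (C−B)/|BC| = (0.6125,-0.7905); ey = (0.7905,0.6125)
P = B + -1.92·ex + 1.98·ey = (-0.1554,3.5691)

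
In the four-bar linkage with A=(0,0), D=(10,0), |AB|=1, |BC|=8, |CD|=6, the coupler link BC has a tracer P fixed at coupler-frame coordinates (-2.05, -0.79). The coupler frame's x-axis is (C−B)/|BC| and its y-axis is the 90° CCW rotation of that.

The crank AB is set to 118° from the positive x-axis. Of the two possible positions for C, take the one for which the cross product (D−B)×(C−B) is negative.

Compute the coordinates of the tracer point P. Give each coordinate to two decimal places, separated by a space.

-2.55 1.57

A=(0,0), D=(10.00,0)
B = A + 1.00·(cos118°, sin118°) = (-0.4695, 0.8829)
|BD| = 10.5066
circle(B,8.00) ∩ circle(D,6.00): a=6.5858, h=4.5417
  candidates: C₊=(6.4747,4.8551) cross=47.718; C₋=(5.7114,-4.1961) cross=-47.718
  mode - wants cross < 0 → take C=(5.7114,-4.1961) (cross=-47.718)
ex = (C−B)/|BC| = (0.7726,-0.6349); ey = (0.6349,0.7726)
P = B + -2.05·ex + -0.79·ey = (-2.5549,1.5741)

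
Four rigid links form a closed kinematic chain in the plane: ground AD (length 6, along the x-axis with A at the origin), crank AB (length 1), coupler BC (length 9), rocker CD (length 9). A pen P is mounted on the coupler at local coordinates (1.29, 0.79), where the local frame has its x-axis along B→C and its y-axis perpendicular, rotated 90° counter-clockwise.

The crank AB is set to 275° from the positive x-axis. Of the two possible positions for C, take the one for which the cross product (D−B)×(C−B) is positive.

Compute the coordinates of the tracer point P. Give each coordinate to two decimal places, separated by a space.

-0.47 0.41

A=(0,0), D=(6.00,0)
B = A + 1.00·(cos275°, sin275°) = (0.0872, -0.9962)
|BD| = 5.9962
circle(B,9.00) ∩ circle(D,9.00): a=2.9981, h=8.4860
  candidates: C₊=(1.6337,7.8699) cross=50.883; C₋=(4.4534,-8.8661) cross=-50.883
  mode + wants cross > 0 → take C=(1.6337,7.8699) (cross=50.883)
ex = (C−B)/|BC| = (0.1718,0.9851); ey = (-0.9851,0.1718)
P = B + 1.29·ex + 0.79·ey = (-0.4694,0.4104)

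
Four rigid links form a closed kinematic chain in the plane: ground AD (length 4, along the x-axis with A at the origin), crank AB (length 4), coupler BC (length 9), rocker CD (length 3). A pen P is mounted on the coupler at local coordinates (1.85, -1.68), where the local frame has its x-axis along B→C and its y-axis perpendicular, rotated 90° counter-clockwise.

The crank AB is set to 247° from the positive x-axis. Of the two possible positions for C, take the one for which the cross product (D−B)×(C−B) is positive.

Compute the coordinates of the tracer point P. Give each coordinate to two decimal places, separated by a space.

A=(0,0), D=(4.00,0)
B = A + 4.00·(cos247°, sin247°) = (-1.5629, -3.6820)
|BD| = 6.6711
circle(B,9.00) ∩ circle(D,3.00): a=8.7320, h=2.1801
  candidates: C₊=(4.5153,2.9554) cross=14.544; C₋=(6.9218,-0.6805) cross=-14.544
  mode + wants cross > 0 → take C=(4.5153,2.9554) (cross=14.544)
ex = (C−B)/|BC| = (0.6754,0.7375); ey = (-0.7375,0.6754)
P = B + 1.85·ex + -1.68·ey = (0.9255,-3.4523)

0.93 -3.45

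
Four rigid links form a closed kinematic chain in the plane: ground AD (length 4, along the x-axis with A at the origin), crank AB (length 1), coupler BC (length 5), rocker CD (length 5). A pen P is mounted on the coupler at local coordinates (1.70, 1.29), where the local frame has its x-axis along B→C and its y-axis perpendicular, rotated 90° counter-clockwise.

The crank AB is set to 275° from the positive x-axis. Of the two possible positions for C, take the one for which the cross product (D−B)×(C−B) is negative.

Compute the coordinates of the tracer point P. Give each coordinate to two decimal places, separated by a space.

2.15 -1.54

A=(0,0), D=(4.00,0)
B = A + 1.00·(cos275°, sin275°) = (0.0872, -0.9962)
|BD| = 4.0377
circle(B,5.00) ∩ circle(D,5.00): a=2.0188, h=4.5743
  candidates: C₊=(0.9150,3.9348) cross=18.470; C₋=(3.1722,-4.9310) cross=-18.470
  mode - wants cross < 0 → take C=(3.1722,-4.9310) (cross=-18.470)
ex = (C−B)/|BC| = (0.6170,-0.7870); ey = (0.7870,0.6170)
P = B + 1.70·ex + 1.29·ey = (2.1512,-1.5381)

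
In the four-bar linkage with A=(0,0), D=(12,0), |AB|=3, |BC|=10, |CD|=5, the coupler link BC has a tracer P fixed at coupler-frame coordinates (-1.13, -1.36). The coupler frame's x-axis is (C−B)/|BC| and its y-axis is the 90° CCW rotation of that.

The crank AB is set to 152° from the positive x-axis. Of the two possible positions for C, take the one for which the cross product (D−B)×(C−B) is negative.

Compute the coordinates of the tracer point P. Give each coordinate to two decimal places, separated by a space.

-4.06 0.35

A=(0,0), D=(12.00,0)
B = A + 3.00·(cos152°, sin152°) = (-2.6488, 1.4084)
|BD| = 14.7164
circle(B,10.00) ∩ circle(D,5.00): a=9.9064, h=1.3652
  candidates: C₊=(7.3427,1.8193) cross=20.091; C₋=(7.0814,-0.8986) cross=-20.091
  mode - wants cross < 0 → take C=(7.0814,-0.8986) (cross=-20.091)
ex = (C−B)/|BC| = (0.9730,-0.2307); ey = (0.2307,0.9730)
P = B + -1.13·ex + -1.36·ey = (-4.0621,0.3458)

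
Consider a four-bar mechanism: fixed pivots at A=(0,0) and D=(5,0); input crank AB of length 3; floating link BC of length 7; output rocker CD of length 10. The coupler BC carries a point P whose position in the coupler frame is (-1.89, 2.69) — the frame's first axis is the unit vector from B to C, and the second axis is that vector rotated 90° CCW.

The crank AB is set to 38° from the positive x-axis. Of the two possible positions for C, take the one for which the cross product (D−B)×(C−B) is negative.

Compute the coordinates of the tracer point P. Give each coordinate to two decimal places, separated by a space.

3.79 -1.12

A=(0,0), D=(5.00,0)
B = A + 3.00·(cos38°, sin38°) = (2.3640, 1.8470)
|BD| = 3.2186
circle(B,7.00) ∩ circle(D,10.00): a=-6.3133, h=3.0237
  candidates: C₊=(-1.0712,7.9461) cross=9.732; C₋=(-4.5414,2.9935) cross=-9.732
  mode - wants cross < 0 → take C=(-4.5414,2.9935) (cross=-9.732)
ex = (C−B)/|BC| = (-0.9865,0.1638); ey = (-0.1638,-0.9865)
P = B + -1.89·ex + 2.69·ey = (3.7879,-1.1162)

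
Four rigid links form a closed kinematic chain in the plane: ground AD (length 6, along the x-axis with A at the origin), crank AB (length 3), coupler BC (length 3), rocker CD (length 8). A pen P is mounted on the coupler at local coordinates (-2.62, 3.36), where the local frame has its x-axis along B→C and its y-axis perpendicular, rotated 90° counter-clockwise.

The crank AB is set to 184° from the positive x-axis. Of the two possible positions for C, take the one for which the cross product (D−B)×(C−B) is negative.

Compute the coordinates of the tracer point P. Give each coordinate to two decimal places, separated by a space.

A=(0,0), D=(6.00,0)
B = A + 3.00·(cos184°, sin184°) = (-2.9927, -0.2093)
|BD| = 8.9951
circle(B,3.00) ∩ circle(D,8.00): a=1.4404, h=2.6316
  candidates: C₊=(-1.6140,2.4551) cross=23.672; C₋=(-1.4915,-2.8067) cross=-23.672
  mode - wants cross < 0 → take C=(-1.4915,-2.8067) (cross=-23.672)
ex = (C−B)/|BC| = (0.5004,-0.8658); ey = (0.8658,0.5004)
P = B + -2.62·ex + 3.36·ey = (-1.3947,3.7404)

-1.39 3.74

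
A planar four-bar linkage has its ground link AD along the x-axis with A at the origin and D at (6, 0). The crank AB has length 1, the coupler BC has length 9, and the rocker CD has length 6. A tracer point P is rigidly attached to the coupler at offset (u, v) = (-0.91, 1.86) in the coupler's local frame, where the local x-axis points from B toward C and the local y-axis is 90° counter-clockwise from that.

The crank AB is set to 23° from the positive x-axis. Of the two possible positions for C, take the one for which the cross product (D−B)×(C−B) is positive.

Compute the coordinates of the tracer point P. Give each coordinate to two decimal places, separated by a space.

-0.89 1.40

A=(0,0), D=(6.00,0)
B = A + 1.00·(cos23°, sin23°) = (0.9205, 0.3907)
|BD| = 5.0945
circle(B,9.00) ∩ circle(D,6.00): a=6.9638, h=5.7014
  candidates: C₊=(8.3010,5.5412) cross=29.046; C₋=(7.4265,-5.8280) cross=-29.046
  mode + wants cross > 0 → take C=(8.3010,5.5412) (cross=29.046)
ex = (C−B)/|BC| = (0.8201,0.5723); ey = (-0.5723,0.8201)
P = B + -0.91·ex + 1.86·ey = (-0.8902,1.3953)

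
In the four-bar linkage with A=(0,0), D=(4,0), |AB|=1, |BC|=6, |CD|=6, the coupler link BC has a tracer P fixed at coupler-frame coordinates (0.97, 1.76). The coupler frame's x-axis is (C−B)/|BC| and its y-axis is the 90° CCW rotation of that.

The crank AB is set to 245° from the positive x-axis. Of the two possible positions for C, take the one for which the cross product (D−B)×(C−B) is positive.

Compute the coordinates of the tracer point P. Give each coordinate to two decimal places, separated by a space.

-1.98 0.37

A=(0,0), D=(4.00,0)
B = A + 1.00·(cos245°, sin245°) = (-0.4226, -0.9063)
|BD| = 4.5145
circle(B,6.00) ∩ circle(D,6.00): a=2.2573, h=5.5592
  candidates: C₊=(0.6727,4.9929) cross=25.097; C₋=(2.9047,-5.8992) cross=-25.097
  mode + wants cross > 0 → take C=(0.6727,4.9929) (cross=25.097)
ex = (C−B)/|BC| = (0.1825,0.9832); ey = (-0.9832,0.1825)
P = B + 0.97·ex + 1.76·ey = (-1.9760,0.3687)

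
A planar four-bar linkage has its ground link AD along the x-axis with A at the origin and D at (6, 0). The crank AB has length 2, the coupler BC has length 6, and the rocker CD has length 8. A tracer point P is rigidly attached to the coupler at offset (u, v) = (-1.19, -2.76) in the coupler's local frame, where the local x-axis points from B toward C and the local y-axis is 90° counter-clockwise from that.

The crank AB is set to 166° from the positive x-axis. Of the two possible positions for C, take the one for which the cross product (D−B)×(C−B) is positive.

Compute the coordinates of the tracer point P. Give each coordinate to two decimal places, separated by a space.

A=(0,0), D=(6.00,0)
B = A + 2.00·(cos166°, sin166°) = (-1.9406, 0.4838)
|BD| = 7.9553
circle(B,6.00) ∩ circle(D,8.00): a=2.2178, h=5.5751
  candidates: C₊=(0.6122,5.9137) cross=44.351; C₋=(-0.0659,-5.2158) cross=-44.351
  mode + wants cross > 0 → take C=(0.6122,5.9137) (cross=44.351)
ex = (C−B)/|BC| = (0.4255,0.9050); ey = (-0.9050,0.4255)
P = B + -1.19·ex + -2.76·ey = (0.0508,-1.7674)

0.05 -1.77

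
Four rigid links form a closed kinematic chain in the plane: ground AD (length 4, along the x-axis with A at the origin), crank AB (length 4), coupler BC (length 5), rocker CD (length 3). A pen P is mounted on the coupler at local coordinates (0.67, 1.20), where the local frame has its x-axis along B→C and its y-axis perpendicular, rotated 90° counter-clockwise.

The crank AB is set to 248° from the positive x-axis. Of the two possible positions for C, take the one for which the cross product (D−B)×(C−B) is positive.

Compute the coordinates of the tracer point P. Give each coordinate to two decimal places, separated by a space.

-2.19 -2.52

A=(0,0), D=(4.00,0)
B = A + 4.00·(cos248°, sin248°) = (-1.4984, -3.7087)
|BD| = 6.6323
circle(B,5.00) ∩ circle(D,3.00): a=4.5224, h=2.1326
  candidates: C₊=(1.0582,0.5882) cross=14.144; C₋=(3.4433,-2.9479) cross=-14.144
  mode + wants cross > 0 → take C=(1.0582,0.5882) (cross=14.144)
ex = (C−B)/|BC| = (0.5113,0.8594); ey = (-0.8594,0.5113)
P = B + 0.67·ex + 1.20·ey = (-2.1871,-2.5194)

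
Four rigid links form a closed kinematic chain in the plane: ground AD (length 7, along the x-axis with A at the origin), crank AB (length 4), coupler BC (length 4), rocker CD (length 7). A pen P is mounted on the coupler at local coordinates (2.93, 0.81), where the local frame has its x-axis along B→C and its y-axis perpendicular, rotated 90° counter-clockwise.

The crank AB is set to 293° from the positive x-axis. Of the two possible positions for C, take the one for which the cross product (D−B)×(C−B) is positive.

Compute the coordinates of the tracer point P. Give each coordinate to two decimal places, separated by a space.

A=(0,0), D=(7.00,0)
B = A + 4.00·(cos293°, sin293°) = (1.5629, -3.6820)
|BD| = 6.5665
circle(B,4.00) ∩ circle(D,7.00): a=0.7705, h=3.9251
  candidates: C₊=(-0.0000,-0.0000) cross=25.774; C₋=(4.4018,-6.5000) cross=-25.774
  mode + wants cross > 0 → take C=(-0.0000,-0.0000) (cross=25.774)
ex = (C−B)/|BC| = (-0.3907,0.9205); ey = (-0.9205,-0.3907)
P = B + 2.93·ex + 0.81·ey = (-0.3275,-1.3014)

-0.33 -1.30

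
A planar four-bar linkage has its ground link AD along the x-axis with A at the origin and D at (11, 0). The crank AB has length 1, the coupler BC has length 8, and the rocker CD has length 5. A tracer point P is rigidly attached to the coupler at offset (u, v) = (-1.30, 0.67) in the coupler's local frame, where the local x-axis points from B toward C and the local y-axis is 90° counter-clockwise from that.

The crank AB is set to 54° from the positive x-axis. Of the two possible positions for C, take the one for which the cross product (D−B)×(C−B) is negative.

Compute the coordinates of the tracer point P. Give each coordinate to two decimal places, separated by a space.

A=(0,0), D=(11.00,0)
B = A + 1.00·(cos54°, sin54°) = (0.5878, 0.8090)
|BD| = 10.4436
circle(B,8.00) ∩ circle(D,5.00): a=7.0890, h=3.7076
  candidates: C₊=(7.9427,3.9564) cross=38.721; C₋=(7.3682,-3.4366) cross=-38.721
  mode - wants cross < 0 → take C=(7.3682,-3.4366) (cross=-38.721)
ex = (C−B)/|BC| = (0.8476,-0.5307); ey = (0.5307,0.8476)
P = B + -1.30·ex + 0.67·ey = (-0.1585,2.0668)

-0.16 2.07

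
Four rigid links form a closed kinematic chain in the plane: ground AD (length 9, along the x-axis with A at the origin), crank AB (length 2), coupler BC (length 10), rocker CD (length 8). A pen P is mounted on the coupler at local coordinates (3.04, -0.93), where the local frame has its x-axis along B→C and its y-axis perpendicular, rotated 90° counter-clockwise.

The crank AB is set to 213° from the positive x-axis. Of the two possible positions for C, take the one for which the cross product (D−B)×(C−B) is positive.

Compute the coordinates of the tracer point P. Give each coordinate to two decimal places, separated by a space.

A=(0,0), D=(9.00,0)
B = A + 2.00·(cos213°, sin213°) = (-1.6773, -1.0893)
|BD| = 10.7328
circle(B,10.00) ∩ circle(D,8.00): a=7.0435, h=7.0985
  candidates: C₊=(4.6093,6.6875) cross=76.187; C₋=(6.0502,-7.4363) cross=-76.187
  mode + wants cross > 0 → take C=(4.6093,6.6875) (cross=76.187)
ex = (C−B)/|BC| = (0.6287,0.7777); ey = (-0.7777,0.6287)
P = B + 3.04·ex + -0.93·ey = (0.9570,0.6902)

0.96 0.69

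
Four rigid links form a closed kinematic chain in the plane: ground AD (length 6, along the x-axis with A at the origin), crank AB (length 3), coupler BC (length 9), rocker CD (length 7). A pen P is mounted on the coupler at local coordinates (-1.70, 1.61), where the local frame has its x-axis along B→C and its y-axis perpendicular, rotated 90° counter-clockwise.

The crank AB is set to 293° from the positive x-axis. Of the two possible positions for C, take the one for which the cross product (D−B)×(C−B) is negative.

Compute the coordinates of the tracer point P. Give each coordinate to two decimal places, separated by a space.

0.17 -0.64

A=(0,0), D=(6.00,0)
B = A + 3.00·(cos293°, sin293°) = (1.1722, -2.7615)
|BD| = 5.5618
circle(B,9.00) ∩ circle(D,7.00): a=5.6577, h=6.9993
  candidates: C₊=(2.6079,6.1232) cross=38.929; C₋=(9.5585,-6.0280) cross=-38.929
  mode - wants cross < 0 → take C=(9.5585,-6.0280) (cross=-38.929)
ex = (C−B)/|BC| = (0.9318,-0.3629); ey = (0.3629,0.9318)
P = B + -1.70·ex + 1.61·ey = (0.1725,-0.6443)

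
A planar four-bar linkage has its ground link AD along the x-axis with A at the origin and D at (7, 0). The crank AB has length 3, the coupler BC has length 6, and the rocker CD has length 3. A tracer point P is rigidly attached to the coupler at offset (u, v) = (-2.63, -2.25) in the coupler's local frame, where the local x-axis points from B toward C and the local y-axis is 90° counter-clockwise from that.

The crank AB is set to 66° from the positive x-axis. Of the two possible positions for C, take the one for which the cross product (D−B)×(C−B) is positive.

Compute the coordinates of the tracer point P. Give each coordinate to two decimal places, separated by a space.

A=(0,0), D=(7.00,0)
B = A + 3.00·(cos66°, sin66°) = (1.2202, 2.7406)
|BD| = 6.3966
circle(B,6.00) ∩ circle(D,3.00): a=5.3088, h=2.7958
  candidates: C₊=(7.2149,2.9923) cross=17.884; C₋=(4.8192,-2.0601) cross=-17.884
  mode + wants cross > 0 → take C=(7.2149,2.9923) (cross=17.884)
ex = (C−B)/|BC| = (0.9991,0.0419); ey = (-0.0419,0.9991)
P = B + -2.63·ex + -2.25·ey = (-1.3131,0.3823)

-1.31 0.38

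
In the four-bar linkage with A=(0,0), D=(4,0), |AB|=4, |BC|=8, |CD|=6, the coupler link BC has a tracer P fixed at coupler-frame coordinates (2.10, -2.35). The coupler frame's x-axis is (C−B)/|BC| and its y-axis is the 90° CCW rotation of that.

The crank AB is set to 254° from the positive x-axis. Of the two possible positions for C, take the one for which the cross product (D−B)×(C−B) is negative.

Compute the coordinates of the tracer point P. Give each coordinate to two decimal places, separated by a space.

A=(0,0), D=(4.00,0)
B = A + 4.00·(cos254°, sin254°) = (-1.1025, -3.8450)
|BD| = 6.3891
circle(B,8.00) ∩ circle(D,6.00): a=5.3858, h=5.9155
  candidates: C₊=(-0.3613,4.1205) cross=37.795; C₋=(6.7588,-5.3281) cross=-37.795
  mode - wants cross < 0 → take C=(6.7588,-5.3281) (cross=-37.795)
ex = (C−B)/|BC| = (0.9827,-0.1854); ey = (0.1854,0.9827)
P = B + 2.10·ex + -2.35·ey = (0.5254,-6.5436)

0.53 -6.54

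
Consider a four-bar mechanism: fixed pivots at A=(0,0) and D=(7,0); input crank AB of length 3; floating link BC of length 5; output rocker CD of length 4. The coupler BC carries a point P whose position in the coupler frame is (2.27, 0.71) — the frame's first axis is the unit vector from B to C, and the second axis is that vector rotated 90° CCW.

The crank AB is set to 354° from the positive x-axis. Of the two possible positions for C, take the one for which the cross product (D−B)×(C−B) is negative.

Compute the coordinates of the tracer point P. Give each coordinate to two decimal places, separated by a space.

5.06 -1.48

A=(0,0), D=(7.00,0)
B = A + 3.00·(cos354°, sin354°) = (2.9836, -0.3136)
|BD| = 4.0287
circle(B,5.00) ∩ circle(D,4.00): a=3.1313, h=3.8981
  candidates: C₊=(5.8020,3.8164) cross=15.704; C₋=(6.4088,-3.9561) cross=-15.704
  mode - wants cross < 0 → take C=(6.4088,-3.9561) (cross=-15.704)
ex = (C−B)/|BC| = (0.6850,-0.7285); ey = (0.7285,0.6850)
P = B + 2.27·ex + 0.71·ey = (5.0559,-1.4809)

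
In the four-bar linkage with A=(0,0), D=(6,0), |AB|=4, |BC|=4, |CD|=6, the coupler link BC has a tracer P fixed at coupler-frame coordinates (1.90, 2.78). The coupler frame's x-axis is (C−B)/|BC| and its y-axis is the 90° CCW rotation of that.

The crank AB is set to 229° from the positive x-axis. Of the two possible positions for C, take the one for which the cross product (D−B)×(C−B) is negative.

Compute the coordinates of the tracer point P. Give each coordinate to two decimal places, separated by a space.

-0.25 -0.63

A=(0,0), D=(6.00,0)
B = A + 4.00·(cos229°, sin229°) = (-2.6242, -3.0188)
|BD| = 9.1373
circle(B,4.00) ∩ circle(D,6.00): a=3.4743, h=1.9823
  candidates: C₊=(0.0000,-0.0000) cross=18.113; C₋=(1.3099,-3.7420) cross=-18.113
  mode - wants cross < 0 → take C=(1.3099,-3.7420) (cross=-18.113)
ex = (C−B)/|BC| = (0.9835,-0.1808); ey = (0.1808,0.9835)
P = B + 1.90·ex + 2.78·ey = (-0.2530,-0.6281)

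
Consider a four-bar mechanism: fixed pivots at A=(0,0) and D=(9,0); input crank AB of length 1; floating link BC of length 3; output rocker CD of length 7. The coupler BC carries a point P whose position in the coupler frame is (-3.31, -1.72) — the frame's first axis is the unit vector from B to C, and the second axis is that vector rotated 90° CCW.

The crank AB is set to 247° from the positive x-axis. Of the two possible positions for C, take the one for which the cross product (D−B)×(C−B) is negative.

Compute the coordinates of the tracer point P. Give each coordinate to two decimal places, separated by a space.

-4.12 -1.12

A=(0,0), D=(9.00,0)
B = A + 1.00·(cos247°, sin247°) = (-0.3907, -0.9205)
|BD| = 9.4357
circle(B,3.00) ∩ circle(D,7.00): a=2.5983, h=1.4997
  candidates: C₊=(2.0488,0.8255) cross=14.150; C₋=(2.3414,-2.1595) cross=-14.150
  mode - wants cross < 0 → take C=(2.3414,-2.1595) (cross=-14.150)
ex = (C−B)/|BC| = (0.9107,-0.4130); ey = (0.4130,0.9107)
P = B + -3.31·ex + -1.72·ey = (-4.1156,-1.1199)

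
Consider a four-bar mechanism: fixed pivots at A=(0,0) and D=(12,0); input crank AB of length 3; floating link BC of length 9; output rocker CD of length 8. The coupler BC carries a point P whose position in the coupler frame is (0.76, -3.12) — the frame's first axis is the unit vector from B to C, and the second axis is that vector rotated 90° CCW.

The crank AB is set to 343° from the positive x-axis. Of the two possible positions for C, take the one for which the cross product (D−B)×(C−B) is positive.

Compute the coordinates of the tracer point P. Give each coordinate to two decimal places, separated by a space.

5.91 -1.90

A=(0,0), D=(12.00,0)
B = A + 3.00·(cos343°, sin343°) = (2.8689, -0.8771)
|BD| = 9.1731
circle(B,9.00) ∩ circle(D,8.00): a=5.5132, h=7.1137
  candidates: C₊=(7.6766,6.7312) cross=65.255; C₋=(9.0370,-7.4311) cross=-65.255
  mode + wants cross > 0 → take C=(7.6766,6.7312) (cross=65.255)
ex = (C−B)/|BC| = (0.5342,0.8454); ey = (-0.8454,0.5342)
P = B + 0.76·ex + -3.12·ey = (5.9124,-1.9013)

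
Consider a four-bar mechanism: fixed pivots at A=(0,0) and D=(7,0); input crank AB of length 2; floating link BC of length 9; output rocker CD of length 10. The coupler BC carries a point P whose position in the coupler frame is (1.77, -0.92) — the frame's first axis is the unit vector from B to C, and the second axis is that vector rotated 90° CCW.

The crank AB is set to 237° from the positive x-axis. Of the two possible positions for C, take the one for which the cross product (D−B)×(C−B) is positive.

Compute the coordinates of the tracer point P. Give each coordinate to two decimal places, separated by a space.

0.06 -0.05

A=(0,0), D=(7.00,0)
B = A + 2.00·(cos237°, sin237°) = (-1.0893, -1.6773)
|BD| = 8.2613
circle(B,9.00) ∩ circle(D,10.00): a=2.9807, h=8.4921
  candidates: C₊=(0.1052,7.2430) cross=70.156; C₋=(3.5536,-9.3873) cross=-70.156
  mode + wants cross > 0 → take C=(0.1052,7.2430) (cross=70.156)
ex = (C−B)/|BC| = (0.1327,0.9912); ey = (-0.9912,0.1327)
P = B + 1.77·ex + -0.92·ey = (0.0575,-0.0451)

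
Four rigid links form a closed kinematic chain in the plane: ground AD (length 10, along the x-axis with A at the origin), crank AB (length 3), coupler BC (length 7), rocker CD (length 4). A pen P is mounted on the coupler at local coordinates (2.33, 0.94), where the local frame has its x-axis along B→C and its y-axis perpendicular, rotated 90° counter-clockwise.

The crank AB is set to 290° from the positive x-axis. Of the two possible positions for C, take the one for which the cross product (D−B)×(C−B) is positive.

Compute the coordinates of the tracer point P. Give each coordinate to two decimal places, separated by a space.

2.20 -0.60

A=(0,0), D=(10.00,0)
B = A + 3.00·(cos290°, sin290°) = (1.0261, -2.8191)
|BD| = 9.4063
circle(B,7.00) ∩ circle(D,4.00): a=6.4573, h=2.7025
  candidates: C₊=(6.3766,1.6944) cross=25.420; C₋=(7.9965,-3.4621) cross=-25.420
  mode + wants cross > 0 → take C=(6.3766,1.6944) (cross=25.420)
ex = (C−B)/|BC| = (0.7644,0.6448); ey = (-0.6448,0.7644)
P = B + 2.33·ex + 0.94·ey = (2.2009,-0.5982)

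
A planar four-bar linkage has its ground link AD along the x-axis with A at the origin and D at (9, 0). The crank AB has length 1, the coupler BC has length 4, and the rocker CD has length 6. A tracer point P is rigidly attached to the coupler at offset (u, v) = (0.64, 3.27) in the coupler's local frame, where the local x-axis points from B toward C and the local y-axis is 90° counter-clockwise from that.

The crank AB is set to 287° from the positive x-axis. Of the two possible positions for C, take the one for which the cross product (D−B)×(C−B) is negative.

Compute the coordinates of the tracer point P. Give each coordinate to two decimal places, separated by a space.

A=(0,0), D=(9.00,0)
B = A + 1.00·(cos287°, sin287°) = (0.2924, -0.9563)
|BD| = 8.7600
circle(B,4.00) ∩ circle(D,6.00): a=3.2384, h=2.3479
  candidates: C₊=(3.2551,1.7311) cross=20.567; C₋=(3.7678,-2.9366) cross=-20.567
  mode - wants cross < 0 → take C=(3.7678,-2.9366) (cross=-20.567)
ex = (C−B)/|BC| = (0.8688,-0.4951); ey = (0.4951,0.8688)
P = B + 0.64·ex + 3.27·ey = (2.4673,1.5680)

2.47 1.57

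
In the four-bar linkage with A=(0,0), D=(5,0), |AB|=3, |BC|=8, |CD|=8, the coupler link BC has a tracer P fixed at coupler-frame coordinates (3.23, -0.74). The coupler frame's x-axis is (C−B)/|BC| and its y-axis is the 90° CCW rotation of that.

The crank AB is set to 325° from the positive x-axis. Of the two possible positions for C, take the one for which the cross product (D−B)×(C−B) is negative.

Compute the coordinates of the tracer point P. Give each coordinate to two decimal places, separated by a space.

A=(0,0), D=(5.00,0)
B = A + 3.00·(cos325°, sin325°) = (2.4575, -1.7207)
|BD| = 3.0701
circle(B,8.00) ∩ circle(D,8.00): a=1.5350, h=7.8513
  candidates: C₊=(-0.6718,5.6419) cross=24.104; C₋=(8.1293,-7.3626) cross=-24.104
  mode - wants cross < 0 → take C=(8.1293,-7.3626) (cross=-24.104)
ex = (C−B)/|BC| = (0.7090,-0.7052); ey = (0.7052,0.7090)
P = B + 3.23·ex + -0.74·ey = (4.2256,-4.5233)

4.23 -4.52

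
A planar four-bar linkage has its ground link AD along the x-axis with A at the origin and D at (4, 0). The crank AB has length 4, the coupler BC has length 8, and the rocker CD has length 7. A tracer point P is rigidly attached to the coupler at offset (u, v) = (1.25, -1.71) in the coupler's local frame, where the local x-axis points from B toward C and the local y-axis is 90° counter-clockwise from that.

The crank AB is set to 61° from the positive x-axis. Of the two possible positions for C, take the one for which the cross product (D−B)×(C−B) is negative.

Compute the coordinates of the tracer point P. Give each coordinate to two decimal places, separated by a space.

A=(0,0), D=(4.00,0)
B = A + 4.00·(cos61°, sin61°) = (1.9392, 3.4985)
|BD| = 4.0603
circle(B,8.00) ∩ circle(D,7.00): a=3.8773, h=6.9976
  candidates: C₊=(9.9365,3.7092) cross=28.412; C₋=(-2.1222,-3.3939) cross=-28.412
  mode - wants cross < 0 → take C=(-2.1222,-3.3939) (cross=-28.412)
ex = (C−B)/|BC| = (-0.5077,-0.8615); ey = (0.8615,-0.5077)
P = B + 1.25·ex + -1.71·ey = (-0.1686,3.2897)

-0.17 3.29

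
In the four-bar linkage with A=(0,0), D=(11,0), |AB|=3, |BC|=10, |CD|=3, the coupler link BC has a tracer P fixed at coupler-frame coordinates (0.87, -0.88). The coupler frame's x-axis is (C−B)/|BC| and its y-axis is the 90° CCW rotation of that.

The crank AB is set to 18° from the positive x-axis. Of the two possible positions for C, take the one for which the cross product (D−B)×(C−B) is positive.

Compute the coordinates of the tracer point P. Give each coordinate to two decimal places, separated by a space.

A=(0,0), D=(11.00,0)
B = A + 3.00·(cos18°, sin18°) = (2.8532, 0.9271)
|BD| = 8.1994
circle(B,10.00) ∩ circle(D,3.00): a=9.6489, h=2.6266
  candidates: C₊=(12.7372,2.4459) cross=21.537; C₋=(12.1432,-2.7736) cross=-21.537
  mode + wants cross > 0 → take C=(12.7372,2.4459) (cross=21.537)
ex = (C−B)/|BC| = (0.9884,0.1519); ey = (-0.1519,0.9884)
P = B + 0.87·ex + -0.88·ey = (3.8467,0.1894)

3.85 0.19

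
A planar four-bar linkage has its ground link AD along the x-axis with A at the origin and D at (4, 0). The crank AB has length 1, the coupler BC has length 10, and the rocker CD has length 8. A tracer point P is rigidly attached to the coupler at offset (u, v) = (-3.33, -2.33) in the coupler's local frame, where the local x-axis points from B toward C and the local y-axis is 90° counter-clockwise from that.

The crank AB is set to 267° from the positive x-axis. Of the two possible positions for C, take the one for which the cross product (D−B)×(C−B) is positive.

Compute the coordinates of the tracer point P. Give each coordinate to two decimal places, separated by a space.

A=(0,0), D=(4.00,0)
B = A + 1.00·(cos267°, sin267°) = (-0.0523, -0.9986)
|BD| = 4.1736
circle(B,10.00) ∩ circle(D,8.00): a=6.3996, h=7.6840
  candidates: C₊=(4.3228,7.9935) cross=32.070; C₋=(8.0000,-6.9282) cross=-32.070
  mode + wants cross > 0 → take C=(4.3228,7.9935) (cross=32.070)
ex = (C−B)/|BC| = (0.4375,0.8992); ey = (-0.8992,0.4375)
P = B + -3.33·ex + -2.33·ey = (0.5859,-5.0124)

0.59 -5.01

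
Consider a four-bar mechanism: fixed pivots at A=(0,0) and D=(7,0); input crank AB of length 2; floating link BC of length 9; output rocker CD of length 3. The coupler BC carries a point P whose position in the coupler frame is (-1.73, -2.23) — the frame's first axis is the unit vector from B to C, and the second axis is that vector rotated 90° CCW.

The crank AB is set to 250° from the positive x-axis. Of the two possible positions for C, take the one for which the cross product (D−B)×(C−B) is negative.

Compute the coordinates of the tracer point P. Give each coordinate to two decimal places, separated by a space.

A=(0,0), D=(7.00,0)
B = A + 2.00·(cos250°, sin250°) = (-0.6840, -1.8794)
|BD| = 7.9105
circle(B,9.00) ∩ circle(D,3.00): a=8.5062, h=2.9403
  candidates: C₊=(6.8800,2.9976) cross=23.259; C₋=(8.2771,-2.7146) cross=-23.259
  mode - wants cross < 0 → take C=(8.2771,-2.7146) (cross=-23.259)
ex = (C−B)/|BC| = (0.9957,-0.0928); ey = (0.0928,0.9957)
P = B + -1.73·ex + -2.23·ey = (-2.6135,-3.9392)

-2.61 -3.94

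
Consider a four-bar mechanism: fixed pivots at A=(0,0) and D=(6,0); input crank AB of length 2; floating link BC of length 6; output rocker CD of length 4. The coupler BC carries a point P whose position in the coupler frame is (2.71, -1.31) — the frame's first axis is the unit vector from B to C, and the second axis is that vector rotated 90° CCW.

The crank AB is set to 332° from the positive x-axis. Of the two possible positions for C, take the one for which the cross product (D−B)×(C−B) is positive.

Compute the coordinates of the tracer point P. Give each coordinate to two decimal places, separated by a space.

4.41 0.50

A=(0,0), D=(6.00,0)
B = A + 2.00·(cos332°, sin332°) = (1.7659, -0.9389)
|BD| = 4.3370
circle(B,6.00) ∩ circle(D,4.00): a=4.4742, h=3.9976
  candidates: C₊=(5.2685,3.9326) cross=17.338; C₋=(6.9995,-3.8731) cross=-17.338
  mode + wants cross > 0 → take C=(5.2685,3.9326) (cross=17.338)
ex = (C−B)/|BC| = (0.5838,0.8119); ey = (-0.8119,0.5838)
P = B + 2.71·ex + -1.31·ey = (4.4115,0.4966)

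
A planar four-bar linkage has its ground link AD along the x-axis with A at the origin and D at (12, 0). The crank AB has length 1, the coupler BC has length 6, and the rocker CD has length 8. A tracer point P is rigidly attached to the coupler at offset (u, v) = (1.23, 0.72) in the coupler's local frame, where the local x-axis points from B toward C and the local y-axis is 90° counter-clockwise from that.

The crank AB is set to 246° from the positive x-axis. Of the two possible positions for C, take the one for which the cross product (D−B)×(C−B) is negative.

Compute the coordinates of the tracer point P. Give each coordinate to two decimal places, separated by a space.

1.02 -0.85

A=(0,0), D=(12.00,0)
B = A + 1.00·(cos246°, sin246°) = (-0.4067, -0.9135)
|BD| = 12.4403
circle(B,6.00) ∩ circle(D,8.00): a=5.0948, h=3.1691
  candidates: C₊=(4.4416,2.6211) cross=39.424; C₋=(4.9070,-3.6999) cross=-39.424
  mode - wants cross < 0 → take C=(4.9070,-3.6999) (cross=-39.424)
ex = (C−B)/|BC| = (0.8856,-0.4644); ey = (0.4644,0.8856)
P = B + 1.23·ex + 0.72·ey = (1.0170,-0.8471)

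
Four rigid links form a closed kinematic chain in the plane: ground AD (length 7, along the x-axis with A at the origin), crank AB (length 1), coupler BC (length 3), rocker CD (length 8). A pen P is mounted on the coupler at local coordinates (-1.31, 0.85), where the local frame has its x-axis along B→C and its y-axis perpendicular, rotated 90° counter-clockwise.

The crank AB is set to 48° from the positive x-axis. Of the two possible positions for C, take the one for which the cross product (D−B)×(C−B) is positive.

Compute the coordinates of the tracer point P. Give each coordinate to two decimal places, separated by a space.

A=(0,0), D=(7.00,0)
B = A + 1.00·(cos48°, sin48°) = (0.6691, 0.7431)
|BD| = 6.3743
circle(B,3.00) ∩ circle(D,8.00): a=-1.1270, h=2.7803
  candidates: C₊=(-0.1261,3.6358) cross=17.722; C₋=(-0.7743,-1.8868) cross=-17.722
  mode + wants cross > 0 → take C=(-0.1261,3.6358) (cross=17.722)
ex = (C−B)/|BC| = (-0.2651,0.9642); ey = (-0.9642,-0.2651)
P = B + -1.31·ex + 0.85·ey = (0.1968,-0.7453)

0.20 -0.75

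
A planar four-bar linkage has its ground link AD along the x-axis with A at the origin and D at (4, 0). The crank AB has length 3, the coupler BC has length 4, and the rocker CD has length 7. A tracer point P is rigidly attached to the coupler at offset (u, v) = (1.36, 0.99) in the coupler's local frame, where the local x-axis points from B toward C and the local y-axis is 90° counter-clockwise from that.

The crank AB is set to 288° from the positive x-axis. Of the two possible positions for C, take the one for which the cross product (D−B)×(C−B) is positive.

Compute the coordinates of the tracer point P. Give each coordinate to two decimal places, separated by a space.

A=(0,0), D=(4.00,0)
B = A + 3.00·(cos288°, sin288°) = (0.9271, -2.8532)
|BD| = 4.1933
circle(B,4.00) ∩ circle(D,7.00): a=-1.8382, h=3.5526
  candidates: C₊=(-2.8373,-1.5005) cross=14.897; C₋=(1.9972,-6.7074) cross=-14.897
  mode + wants cross > 0 → take C=(-2.8373,-1.5005) (cross=14.897)
ex = (C−B)/|BC| = (-0.9411,0.3382); ey = (-0.3382,-0.9411)
P = B + 1.36·ex + 0.99·ey = (-0.6876,-3.3249)

-0.69 -3.32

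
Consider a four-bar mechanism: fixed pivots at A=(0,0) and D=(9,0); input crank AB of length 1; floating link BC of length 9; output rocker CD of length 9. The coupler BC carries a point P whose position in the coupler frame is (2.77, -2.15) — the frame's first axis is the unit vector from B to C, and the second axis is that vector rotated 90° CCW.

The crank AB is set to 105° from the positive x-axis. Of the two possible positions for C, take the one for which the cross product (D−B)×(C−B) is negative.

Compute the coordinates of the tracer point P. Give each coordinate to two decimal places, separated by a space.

A=(0,0), D=(9.00,0)
B = A + 1.00·(cos105°, sin105°) = (-0.2588, 0.9659)
|BD| = 9.3091
circle(B,9.00) ∩ circle(D,9.00): a=4.6545, h=7.7029
  candidates: C₊=(5.1699,8.1443) cross=71.707; C₋=(3.5713,-7.1784) cross=-71.707
  mode - wants cross < 0 → take C=(3.5713,-7.1784) (cross=-71.707)
ex = (C−B)/|BC| = (0.4256,-0.9049); ey = (0.9049,0.4256)
P = B + 2.77·ex + -2.15·ey = (-1.0256,-2.4557)

-1.03 -2.46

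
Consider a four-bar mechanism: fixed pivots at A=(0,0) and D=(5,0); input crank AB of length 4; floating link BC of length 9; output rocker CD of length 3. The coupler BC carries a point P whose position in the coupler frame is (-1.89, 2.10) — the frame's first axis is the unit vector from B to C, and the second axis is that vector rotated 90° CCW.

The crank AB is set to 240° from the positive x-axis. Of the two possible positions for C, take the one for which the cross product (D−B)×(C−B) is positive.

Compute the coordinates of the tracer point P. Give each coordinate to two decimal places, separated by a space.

A=(0,0), D=(5.00,0)
B = A + 4.00·(cos240°, sin240°) = (-2.0000, -3.4641)
|BD| = 7.8102
circle(B,9.00) ∩ circle(D,3.00): a=8.5145, h=2.9162
  candidates: C₊=(4.3377,2.9260) cross=22.776; C₋=(6.9246,-2.3013) cross=-22.776
  mode + wants cross > 0 → take C=(4.3377,2.9260) (cross=22.776)
ex = (C−B)/|BC| = (0.7042,0.7100); ey = (-0.7100,0.7042)
P = B + -1.89·ex + 2.10·ey = (-4.8219,-3.3272)

-4.82 -3.33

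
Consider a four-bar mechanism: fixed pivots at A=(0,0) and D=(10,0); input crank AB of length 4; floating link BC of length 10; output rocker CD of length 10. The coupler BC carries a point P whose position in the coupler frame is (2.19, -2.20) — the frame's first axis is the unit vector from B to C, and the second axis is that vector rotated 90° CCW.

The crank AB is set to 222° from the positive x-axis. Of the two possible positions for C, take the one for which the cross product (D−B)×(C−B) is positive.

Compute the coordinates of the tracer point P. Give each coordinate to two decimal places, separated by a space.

0.03 -1.87

A=(0,0), D=(10.00,0)
B = A + 4.00·(cos222°, sin222°) = (-2.9726, -2.6765)
|BD| = 13.2458
circle(B,10.00) ∩ circle(D,10.00): a=6.6229, h=7.4925
  candidates: C₊=(1.9997,5.9997) cross=99.244; C₋=(5.0277,-8.6762) cross=-99.244
  mode + wants cross > 0 → take C=(1.9997,5.9997) (cross=99.244)
ex = (C−B)/|BC| = (0.4972,0.8676); ey = (-0.8676,0.4972)
P = B + 2.19·ex + -2.20·ey = (0.0251,-1.8704)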